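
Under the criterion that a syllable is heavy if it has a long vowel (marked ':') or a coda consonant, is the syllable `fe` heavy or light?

`fe`: short vowel, open (no coda). Short vowel, open → light.

light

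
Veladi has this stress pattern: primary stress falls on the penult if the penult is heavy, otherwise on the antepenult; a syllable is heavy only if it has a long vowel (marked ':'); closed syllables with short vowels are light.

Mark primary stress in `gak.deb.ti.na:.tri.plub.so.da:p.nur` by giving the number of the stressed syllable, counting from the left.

Weights: 7 so L, 8 da:p H, 9 nur L.
The penult (syllable 8, da:p) is heavy, so it takes stress.
Primary stress: syllable 8 → gak.deb.ti.na:.tri.plub.so.ˈda:p.nur.

8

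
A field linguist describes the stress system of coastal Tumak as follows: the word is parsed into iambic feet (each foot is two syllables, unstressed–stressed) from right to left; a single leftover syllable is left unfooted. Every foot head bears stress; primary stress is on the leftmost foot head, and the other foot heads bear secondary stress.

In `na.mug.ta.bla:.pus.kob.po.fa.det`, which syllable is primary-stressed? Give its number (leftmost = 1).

3

Parse right to left into iambic (σˈσ) feet: na (mug.ˈta) (bla:.ˈpus) (kob.ˈpo) (fa.ˈdet). Syllable 1 is left unfooted.
Foot heads (stressed positions): 3, 5, 7, 9.
End Rule Leftmost: primary stress on the leftmost head = syllable 3.
Primary stress: syllable 3 → na.mug.ˈta.bla:.pus.kob.po.fa.det.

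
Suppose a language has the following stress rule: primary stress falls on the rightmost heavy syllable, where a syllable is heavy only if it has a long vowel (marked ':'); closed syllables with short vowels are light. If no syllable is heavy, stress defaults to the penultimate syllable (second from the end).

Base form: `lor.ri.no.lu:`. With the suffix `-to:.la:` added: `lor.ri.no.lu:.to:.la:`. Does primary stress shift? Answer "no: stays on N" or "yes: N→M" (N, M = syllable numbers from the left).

Base `lor.ri.no.lu:` (4 syllables):
  Weights: 1 lor L, 2 ri L, 3 no L, 4 lu: H.
  Heavy syllables in the domain: 4. The rightmost is syllable 4 (lu:).
  → primary stress on syllable 4.
Suffixed `lor.ri.no.lu:.to:.la:` (6 syllables):
  Weights: 1 lor L, 2 ri L, 3 no L, 4 lu: H, 5 to: H, 6 la: H.
  Heavy syllables in the domain: 4, 5, 6. The rightmost is syllable 6 (la:).
  → primary stress on syllable 6.

yes: 4→6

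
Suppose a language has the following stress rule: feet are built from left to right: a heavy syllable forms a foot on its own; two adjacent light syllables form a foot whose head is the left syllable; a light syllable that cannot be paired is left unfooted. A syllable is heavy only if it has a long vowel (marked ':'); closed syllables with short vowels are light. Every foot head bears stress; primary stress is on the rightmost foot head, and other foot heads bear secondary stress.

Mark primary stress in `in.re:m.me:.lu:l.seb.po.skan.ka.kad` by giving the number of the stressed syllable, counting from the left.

Weights: 1 in L, 2 re:m H, 3 me: H, 4 lu:l H, 5 seb L, 6 po L, 7 skan L, 8 ka L, 9 kad L.
Parse left to right (heavy = foot alone; LL = one foot; stranded L unfooted): in (ˈre:m) (ˈme:) (ˈlu:l) (ˈseb.po) (ˈskan.ka) kad.
Foot heads: 2, 3, 4, 5, 7.
Primary stress on the rightmost head = syllable 7.
Primary stress: syllable 7 → in.re:m.me:.lu:l.seb.po.ˈskan.ka.kad.

7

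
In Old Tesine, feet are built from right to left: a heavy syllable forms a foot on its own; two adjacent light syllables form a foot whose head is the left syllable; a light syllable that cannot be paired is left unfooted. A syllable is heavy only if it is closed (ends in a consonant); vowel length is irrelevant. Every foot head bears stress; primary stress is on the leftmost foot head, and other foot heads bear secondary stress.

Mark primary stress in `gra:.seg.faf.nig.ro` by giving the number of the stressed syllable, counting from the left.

2

Weights: 1 gra: L, 2 seg H, 3 faf H, 4 nig H, 5 ro L.
Parse right to left (heavy = foot alone; LL = one foot; stranded L unfooted): gra: (ˈseg) (ˈfaf) (ˈnig) ro.
Foot heads: 2, 3, 4.
Primary stress on the leftmost head = syllable 2.
Primary stress: syllable 2 → gra:.ˈseg.faf.nig.ro.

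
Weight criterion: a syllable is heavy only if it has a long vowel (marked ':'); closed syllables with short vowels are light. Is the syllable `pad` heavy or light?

`pad`: short vowel, closed (coda /d/). Short vowel → light.

light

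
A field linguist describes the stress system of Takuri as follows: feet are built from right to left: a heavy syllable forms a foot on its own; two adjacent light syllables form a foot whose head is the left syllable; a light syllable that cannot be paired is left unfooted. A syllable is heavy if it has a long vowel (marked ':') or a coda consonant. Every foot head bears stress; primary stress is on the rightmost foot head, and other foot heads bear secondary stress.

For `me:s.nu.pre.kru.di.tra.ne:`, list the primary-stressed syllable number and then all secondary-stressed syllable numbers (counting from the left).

Weights: 1 me:s H, 2 nu L, 3 pre L, 4 kru L, 5 di L, 6 tra L, 7 ne: H.
Parse right to left (heavy = foot alone; LL = one foot; stranded L unfooted): (ˈme:s) nu (ˈpre.kru) (ˈdi.tra) (ˈne:).
Foot heads: 1, 3, 5, 7.
Primary stress on the rightmost head = syllable 7.
Secondary stress on 1, 3, 5: ˌme:s.nu.ˌpre.kru.ˌdi.tra.ˈne:.

primary 7, secondary 1, 3, 5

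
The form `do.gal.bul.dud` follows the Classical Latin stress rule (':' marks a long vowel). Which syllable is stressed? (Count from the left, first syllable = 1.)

3

Classical Latin: stress the penult if heavy (long vowel or closed), else the antepenult.
Weights: 2 gal H, 3 bul H, 4 dud H.
The penult (syllable 3, bul) is heavy, so it takes stress.
Stress on syllable 3: do.gal.ˈbul.dud.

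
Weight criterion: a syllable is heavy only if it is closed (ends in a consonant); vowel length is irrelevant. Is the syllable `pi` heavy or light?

light

`pi`: short vowel, open (no coda). Open (no coda) → light.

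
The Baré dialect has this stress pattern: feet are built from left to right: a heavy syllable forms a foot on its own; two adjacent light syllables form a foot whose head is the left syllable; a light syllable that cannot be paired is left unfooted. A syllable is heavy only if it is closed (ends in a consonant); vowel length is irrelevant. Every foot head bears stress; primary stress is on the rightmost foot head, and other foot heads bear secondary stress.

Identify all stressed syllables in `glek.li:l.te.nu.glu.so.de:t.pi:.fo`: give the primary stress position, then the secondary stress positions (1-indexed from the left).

primary 8, secondary 1, 2, 3, 5, 7

Weights: 1 glek H, 2 li:l H, 3 te L, 4 nu L, 5 glu L, 6 so L, 7 de:t H, 8 pi: L, 9 fo L.
Parse left to right (heavy = foot alone; LL = one foot; stranded L unfooted): (ˈglek) (ˈli:l) (ˈte.nu) (ˈglu.so) (ˈde:t) (ˈpi:.fo).
Foot heads: 1, 2, 3, 5, 7, 8.
Primary stress on the rightmost head = syllable 8.
Secondary stress on 1, 2, 3, 5, 7: ˌglek.ˌli:l.ˌte.nu.ˌglu.so.ˌde:t.ˈpi:.fo.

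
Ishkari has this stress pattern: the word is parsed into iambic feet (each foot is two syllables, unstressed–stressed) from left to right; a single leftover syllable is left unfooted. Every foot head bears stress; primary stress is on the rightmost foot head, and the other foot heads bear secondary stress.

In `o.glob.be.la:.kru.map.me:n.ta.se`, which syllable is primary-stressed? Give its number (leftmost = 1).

8

Parse left to right into iambic (σˈσ) feet: (o.ˈglob) (be.ˈla:) (kru.ˈmap) (me:n.ˈta) se. Syllable 9 is left unfooted.
Foot heads (stressed positions): 2, 4, 6, 8.
End Rule Rightmost: primary stress on the rightmost head = syllable 8.
Primary stress: syllable 8 → o.glob.be.la:.kru.map.me:n.ˈta.se.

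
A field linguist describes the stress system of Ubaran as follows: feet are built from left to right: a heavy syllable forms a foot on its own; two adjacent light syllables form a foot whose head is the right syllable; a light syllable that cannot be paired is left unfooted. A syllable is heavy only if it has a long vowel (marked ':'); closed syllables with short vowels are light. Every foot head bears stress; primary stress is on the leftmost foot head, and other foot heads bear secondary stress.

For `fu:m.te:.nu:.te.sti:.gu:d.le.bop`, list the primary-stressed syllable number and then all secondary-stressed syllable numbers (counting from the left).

primary 1, secondary 2, 3, 5, 6, 8

Weights: 1 fu:m H, 2 te: H, 3 nu: H, 4 te L, 5 sti: H, 6 gu:d H, 7 le L, 8 bop L.
Parse left to right (heavy = foot alone; LL = one foot; stranded L unfooted): (ˈfu:m) (ˈte:) (ˈnu:) te (ˈsti:) (ˈgu:d) (le.ˈbop).
Foot heads: 1, 2, 3, 5, 6, 8.
Primary stress on the leftmost head = syllable 1.
Secondary stress on 2, 3, 5, 6, 8: ˈfu:m.ˌte:.ˌnu:.te.ˌsti:.ˌgu:d.le.ˌbop.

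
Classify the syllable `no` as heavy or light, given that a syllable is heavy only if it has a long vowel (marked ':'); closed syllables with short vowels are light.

light

`no`: short vowel, open (no coda). Short vowel → light.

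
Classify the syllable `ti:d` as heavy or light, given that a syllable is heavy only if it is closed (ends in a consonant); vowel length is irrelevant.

heavy

`ti:d`: long vowel, closed (coda /d/). Closed (coda /d/) → heavy.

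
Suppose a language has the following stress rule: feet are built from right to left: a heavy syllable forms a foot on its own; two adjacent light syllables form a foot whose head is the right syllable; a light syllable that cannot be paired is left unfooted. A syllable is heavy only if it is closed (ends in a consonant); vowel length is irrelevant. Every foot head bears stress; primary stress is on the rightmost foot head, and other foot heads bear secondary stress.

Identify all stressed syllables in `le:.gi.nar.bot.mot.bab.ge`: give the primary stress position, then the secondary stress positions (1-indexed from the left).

primary 6, secondary 2, 3, 4, 5

Weights: 1 le: L, 2 gi L, 3 nar H, 4 bot H, 5 mot H, 6 bab H, 7 ge L.
Parse right to left (heavy = foot alone; LL = one foot; stranded L unfooted): (le:.ˈgi) (ˈnar) (ˈbot) (ˈmot) (ˈbab) ge.
Foot heads: 2, 3, 4, 5, 6.
Primary stress on the rightmost head = syllable 6.
Secondary stress on 2, 3, 4, 5: le:.ˌgi.ˌnar.ˌbot.ˌmot.ˈbab.ge.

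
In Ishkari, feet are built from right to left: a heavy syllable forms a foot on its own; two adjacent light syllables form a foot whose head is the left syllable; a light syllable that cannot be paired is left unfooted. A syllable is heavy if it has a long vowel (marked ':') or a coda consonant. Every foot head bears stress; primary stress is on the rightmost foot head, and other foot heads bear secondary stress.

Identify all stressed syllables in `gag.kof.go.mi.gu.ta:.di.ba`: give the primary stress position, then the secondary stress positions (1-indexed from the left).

primary 7, secondary 1, 2, 4, 6

Weights: 1 gag H, 2 kof H, 3 go L, 4 mi L, 5 gu L, 6 ta: H, 7 di L, 8 ba L.
Parse right to left (heavy = foot alone; LL = one foot; stranded L unfooted): (ˈgag) (ˈkof) go (ˈmi.gu) (ˈta:) (ˈdi.ba).
Foot heads: 1, 2, 4, 6, 7.
Primary stress on the rightmost head = syllable 7.
Secondary stress on 1, 2, 4, 6: ˌgag.ˌkof.go.ˌmi.gu.ˌta:.ˈdi.ba.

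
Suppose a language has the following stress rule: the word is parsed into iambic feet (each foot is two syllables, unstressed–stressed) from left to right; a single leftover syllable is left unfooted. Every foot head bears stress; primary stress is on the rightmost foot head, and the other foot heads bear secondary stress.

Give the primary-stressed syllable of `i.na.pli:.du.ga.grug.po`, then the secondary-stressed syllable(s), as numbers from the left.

primary 6, secondary 2, 4

Parse left to right into iambic (σˈσ) feet: (i.ˈna) (pli:.ˈdu) (ga.ˈgrug) po. Syllable 7 is left unfooted.
Foot heads (stressed positions): 2, 4, 6.
End Rule Rightmost: primary stress on the rightmost head = syllable 6.
Secondary stress on 2, 4: i.ˌna.pli:.ˌdu.ga.ˈgrug.po.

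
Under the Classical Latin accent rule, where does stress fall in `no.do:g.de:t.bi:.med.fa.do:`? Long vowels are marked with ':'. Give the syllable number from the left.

5

Classical Latin: stress the penult if heavy (long vowel or closed), else the antepenult.
Weights: 5 med H, 6 fa L, 7 do: H.
The penult (syllable 6, fa) is light, so stress falls on the antepenult (syllable 5, med).
Stress on syllable 5: no.do:g.de:t.bi:.ˈmed.fa.do:.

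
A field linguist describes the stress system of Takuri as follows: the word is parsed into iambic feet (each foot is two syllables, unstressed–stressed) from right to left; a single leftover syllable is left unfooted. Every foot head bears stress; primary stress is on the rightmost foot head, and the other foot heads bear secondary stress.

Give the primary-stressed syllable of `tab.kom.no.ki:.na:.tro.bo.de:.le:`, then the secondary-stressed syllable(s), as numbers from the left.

primary 9, secondary 3, 5, 7

Parse right to left into iambic (σˈσ) feet: tab (kom.ˈno) (ki:.ˈna:) (tro.ˈbo) (de:.ˈle:). Syllable 1 is left unfooted.
Foot heads (stressed positions): 3, 5, 7, 9.
End Rule Rightmost: primary stress on the rightmost head = syllable 9.
Secondary stress on 3, 5, 7: tab.kom.ˌno.ki:.ˌna:.tro.ˌbo.de:.ˈle:.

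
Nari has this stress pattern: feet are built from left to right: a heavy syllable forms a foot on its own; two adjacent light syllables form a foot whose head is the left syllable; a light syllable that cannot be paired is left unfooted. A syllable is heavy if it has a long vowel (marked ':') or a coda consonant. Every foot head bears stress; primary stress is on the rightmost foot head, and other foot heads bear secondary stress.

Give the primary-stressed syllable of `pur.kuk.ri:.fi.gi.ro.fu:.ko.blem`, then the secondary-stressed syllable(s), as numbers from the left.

primary 9, secondary 1, 2, 3, 4, 7

Weights: 1 pur H, 2 kuk H, 3 ri: H, 4 fi L, 5 gi L, 6 ro L, 7 fu: H, 8 ko L, 9 blem H.
Parse left to right (heavy = foot alone; LL = one foot; stranded L unfooted): (ˈpur) (ˈkuk) (ˈri:) (ˈfi.gi) ro (ˈfu:) ko (ˈblem).
Foot heads: 1, 2, 3, 4, 7, 9.
Primary stress on the rightmost head = syllable 9.
Secondary stress on 1, 2, 3, 4, 7: ˌpur.ˌkuk.ˌri:.ˌfi.gi.ro.ˌfu:.ko.ˈblem.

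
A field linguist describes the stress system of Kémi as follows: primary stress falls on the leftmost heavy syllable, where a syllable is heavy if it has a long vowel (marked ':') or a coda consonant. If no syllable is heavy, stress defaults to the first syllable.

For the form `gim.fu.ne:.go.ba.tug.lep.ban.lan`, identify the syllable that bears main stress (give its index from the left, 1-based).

1

Weights: 1 gim H, 2 fu L, 3 ne: H, 4 go L, 5 ba L, 6 tug H, 7 lep H, 8 ban H, 9 lan H.
Heavy syllables in the domain: 1, 3, 6, 7, 8, 9. The leftmost is syllable 1 (gim).
Primary stress: syllable 1 → ˈgim.fu.ne:.go.ba.tug.lep.ban.lan.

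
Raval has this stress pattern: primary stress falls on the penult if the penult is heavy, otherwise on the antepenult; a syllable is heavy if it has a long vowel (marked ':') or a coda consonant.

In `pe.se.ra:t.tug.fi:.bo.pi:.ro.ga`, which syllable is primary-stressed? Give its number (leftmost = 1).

7

Weights: 7 pi: H, 8 ro L, 9 ga L.
The penult (syllable 8, ro) is light, so stress falls on the antepenult (syllable 7, pi:).
Primary stress: syllable 7 → pe.se.ra:t.tug.fi:.bo.ˈpi:.ro.ga.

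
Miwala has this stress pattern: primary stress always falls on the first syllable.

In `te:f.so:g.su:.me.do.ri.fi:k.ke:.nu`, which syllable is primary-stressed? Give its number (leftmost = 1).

1

The word has 9 syllables; the first syllable is syllable 1 (te:f).
Primary stress: syllable 1 → ˈte:f.so:g.su:.me.do.ri.fi:k.ke:.nu.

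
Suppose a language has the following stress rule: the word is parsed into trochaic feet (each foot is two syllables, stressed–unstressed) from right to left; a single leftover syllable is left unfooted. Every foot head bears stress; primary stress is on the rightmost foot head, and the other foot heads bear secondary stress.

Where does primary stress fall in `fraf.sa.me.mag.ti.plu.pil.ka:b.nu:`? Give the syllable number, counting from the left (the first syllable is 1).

8

Parse right to left into trochaic (ˈσσ) feet: fraf (ˈsa.me) (ˈmag.ti) (ˈplu.pil) (ˈka:b.nu:). Syllable 1 is left unfooted.
Foot heads (stressed positions): 2, 4, 6, 8.
End Rule Rightmost: primary stress on the rightmost head = syllable 8.
Primary stress: syllable 8 → fraf.sa.me.mag.ti.plu.pil.ˈka:b.nu:.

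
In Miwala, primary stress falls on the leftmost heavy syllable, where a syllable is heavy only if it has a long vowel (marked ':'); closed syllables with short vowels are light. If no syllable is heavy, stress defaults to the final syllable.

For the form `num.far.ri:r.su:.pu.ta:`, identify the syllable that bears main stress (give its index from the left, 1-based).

3

Weights: 1 num L, 2 far L, 3 ri:r H, 4 su: H, 5 pu L, 6 ta: H.
Heavy syllables in the domain: 3, 4, 6. The leftmost is syllable 3 (ri:r).
Primary stress: syllable 3 → num.far.ˈri:r.su:.pu.ta:.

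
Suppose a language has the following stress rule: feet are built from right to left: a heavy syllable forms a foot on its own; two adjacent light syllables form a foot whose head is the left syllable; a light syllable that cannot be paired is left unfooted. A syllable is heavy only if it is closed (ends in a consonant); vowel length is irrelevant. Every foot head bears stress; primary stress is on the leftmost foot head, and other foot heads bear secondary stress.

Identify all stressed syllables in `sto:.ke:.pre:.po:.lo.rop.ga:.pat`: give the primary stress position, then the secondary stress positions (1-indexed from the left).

primary 2, secondary 4, 6, 8

Weights: 1 sto: L, 2 ke: L, 3 pre: L, 4 po: L, 5 lo L, 6 rop H, 7 ga: L, 8 pat H.
Parse right to left (heavy = foot alone; LL = one foot; stranded L unfooted): sto: (ˈke:.pre:) (ˈpo:.lo) (ˈrop) ga: (ˈpat).
Foot heads: 2, 4, 6, 8.
Primary stress on the leftmost head = syllable 2.
Secondary stress on 4, 6, 8: sto:.ˈke:.pre:.ˌpo:.lo.ˌrop.ga:.ˌpat.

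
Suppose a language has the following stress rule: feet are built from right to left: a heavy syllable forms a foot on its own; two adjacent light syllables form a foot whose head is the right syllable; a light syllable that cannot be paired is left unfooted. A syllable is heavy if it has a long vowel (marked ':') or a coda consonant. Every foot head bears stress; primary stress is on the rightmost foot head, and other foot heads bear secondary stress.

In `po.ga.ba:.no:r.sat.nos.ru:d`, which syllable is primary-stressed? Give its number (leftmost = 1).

7

Weights: 1 po L, 2 ga L, 3 ba: H, 4 no:r H, 5 sat H, 6 nos H, 7 ru:d H.
Parse right to left (heavy = foot alone; LL = one foot; stranded L unfooted): (po.ˈga) (ˈba:) (ˈno:r) (ˈsat) (ˈnos) (ˈru:d).
Foot heads: 2, 3, 4, 5, 6, 7.
Primary stress on the rightmost head = syllable 7.
Primary stress: syllable 7 → po.ga.ba:.no:r.sat.nos.ˈru:d.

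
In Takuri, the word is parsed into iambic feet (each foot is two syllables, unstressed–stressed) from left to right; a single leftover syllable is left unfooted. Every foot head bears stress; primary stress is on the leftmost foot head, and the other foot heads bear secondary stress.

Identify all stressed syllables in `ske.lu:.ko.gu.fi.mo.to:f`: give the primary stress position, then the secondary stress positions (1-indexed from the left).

Parse left to right into iambic (σˈσ) feet: (ske.ˈlu:) (ko.ˈgu) (fi.ˈmo) to:f. Syllable 7 is left unfooted.
Foot heads (stressed positions): 2, 4, 6.
End Rule Leftmost: primary stress on the leftmost head = syllable 2.
Secondary stress on 4, 6: ske.ˈlu:.ko.ˌgu.fi.ˌmo.to:f.

primary 2, secondary 4, 6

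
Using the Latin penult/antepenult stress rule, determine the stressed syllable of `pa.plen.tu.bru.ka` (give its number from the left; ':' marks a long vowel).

Classical Latin: stress the penult if heavy (long vowel or closed), else the antepenult.
Weights: 3 tu L, 4 bru L, 5 ka L.
The penult (syllable 4, bru) is light, so stress falls on the antepenult (syllable 3, tu).
Stress on syllable 3: pa.plen.ˈtu.bru.ka.

3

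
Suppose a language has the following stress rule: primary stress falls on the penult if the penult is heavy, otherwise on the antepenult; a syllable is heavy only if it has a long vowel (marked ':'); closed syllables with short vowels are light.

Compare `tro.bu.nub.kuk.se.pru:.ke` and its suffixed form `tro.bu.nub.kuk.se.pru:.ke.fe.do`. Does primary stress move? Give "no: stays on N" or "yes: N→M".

yes: 6→7

Base `tro.bu.nub.kuk.se.pru:.ke` (7 syllables):
  Weights: 5 se L, 6 pru: H, 7 ke L.
  The penult (syllable 6, pru:) is heavy, so it takes stress.
  → primary stress on syllable 6.
Suffixed `tro.bu.nub.kuk.se.pru:.ke.fe.do` (9 syllables):
  Weights: 7 ke L, 8 fe L, 9 do L.
  The penult (syllable 8, fe) is light, so stress falls on the antepenult (syllable 7, ke).
  → primary stress on syllable 7.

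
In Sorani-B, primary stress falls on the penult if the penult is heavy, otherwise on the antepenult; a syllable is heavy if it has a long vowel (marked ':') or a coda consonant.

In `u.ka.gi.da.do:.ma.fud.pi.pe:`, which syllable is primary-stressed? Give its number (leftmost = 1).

Weights: 7 fud H, 8 pi L, 9 pe: H.
The penult (syllable 8, pi) is light, so stress falls on the antepenult (syllable 7, fud).
Primary stress: syllable 7 → u.ka.gi.da.do:.ma.ˈfud.pi.pe:.

7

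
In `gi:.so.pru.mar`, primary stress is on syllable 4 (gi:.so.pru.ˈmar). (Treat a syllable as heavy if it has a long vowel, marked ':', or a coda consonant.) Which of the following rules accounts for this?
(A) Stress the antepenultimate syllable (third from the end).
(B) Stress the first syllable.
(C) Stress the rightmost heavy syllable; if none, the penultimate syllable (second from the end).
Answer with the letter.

Rule A → syllable 2 (observed: 4).
Rule B → syllable 1 (observed: 4).
Rule C → syllable 4 ✓.

C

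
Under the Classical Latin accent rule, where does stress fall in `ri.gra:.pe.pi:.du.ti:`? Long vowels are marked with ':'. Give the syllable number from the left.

4

Classical Latin: stress the penult if heavy (long vowel or closed), else the antepenult.
Weights: 4 pi: H, 5 du L, 6 ti: H.
The penult (syllable 5, du) is light, so stress falls on the antepenult (syllable 4, pi:).
Stress on syllable 4: ri.gra:.pe.ˈpi:.du.ti:.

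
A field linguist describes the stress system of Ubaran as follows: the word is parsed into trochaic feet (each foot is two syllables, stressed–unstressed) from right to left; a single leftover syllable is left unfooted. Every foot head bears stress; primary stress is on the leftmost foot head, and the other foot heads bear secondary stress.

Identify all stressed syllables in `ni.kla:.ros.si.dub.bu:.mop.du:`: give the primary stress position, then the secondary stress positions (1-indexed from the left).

primary 1, secondary 3, 5, 7

Parse right to left into trochaic (ˈσσ) feet: (ˈni.kla:) (ˈros.si) (ˈdub.bu:) (ˈmop.du:).
Foot heads (stressed positions): 1, 3, 5, 7.
End Rule Leftmost: primary stress on the leftmost head = syllable 1.
Secondary stress on 3, 5, 7: ˈni.kla:.ˌros.si.ˌdub.bu:.ˌmop.du:.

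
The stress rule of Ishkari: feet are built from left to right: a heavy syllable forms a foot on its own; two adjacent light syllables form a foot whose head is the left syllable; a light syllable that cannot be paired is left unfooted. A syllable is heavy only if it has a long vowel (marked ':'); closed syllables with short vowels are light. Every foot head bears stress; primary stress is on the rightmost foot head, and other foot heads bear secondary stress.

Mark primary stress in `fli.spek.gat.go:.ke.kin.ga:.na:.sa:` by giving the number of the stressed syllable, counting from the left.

Weights: 1 fli L, 2 spek L, 3 gat L, 4 go: H, 5 ke L, 6 kin L, 7 ga: H, 8 na: H, 9 sa: H.
Parse left to right (heavy = foot alone; LL = one foot; stranded L unfooted): (ˈfli.spek) gat (ˈgo:) (ˈke.kin) (ˈga:) (ˈna:) (ˈsa:).
Foot heads: 1, 4, 5, 7, 8, 9.
Primary stress on the rightmost head = syllable 9.
Primary stress: syllable 9 → fli.spek.gat.go:.ke.kin.ga:.na:.ˈsa:.

9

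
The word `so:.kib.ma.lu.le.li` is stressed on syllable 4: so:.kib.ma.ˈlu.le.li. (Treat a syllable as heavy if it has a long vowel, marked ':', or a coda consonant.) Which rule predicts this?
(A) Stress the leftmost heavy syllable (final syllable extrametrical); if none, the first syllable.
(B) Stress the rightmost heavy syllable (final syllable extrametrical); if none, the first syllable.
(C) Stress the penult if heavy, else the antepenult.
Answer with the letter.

C

Rule A → syllable 1 (observed: 4).
Rule B → syllable 2 (observed: 4).
Rule C → syllable 4 ✓.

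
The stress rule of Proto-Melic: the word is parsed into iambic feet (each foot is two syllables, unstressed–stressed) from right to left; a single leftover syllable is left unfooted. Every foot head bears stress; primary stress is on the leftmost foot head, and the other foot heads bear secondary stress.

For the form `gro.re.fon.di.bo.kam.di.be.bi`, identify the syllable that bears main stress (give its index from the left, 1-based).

Parse right to left into iambic (σˈσ) feet: gro (re.ˈfon) (di.ˈbo) (kam.ˈdi) (be.ˈbi). Syllable 1 is left unfooted.
Foot heads (stressed positions): 3, 5, 7, 9.
End Rule Leftmost: primary stress on the leftmost head = syllable 3.
Primary stress: syllable 3 → gro.re.ˈfon.di.bo.kam.di.be.bi.

3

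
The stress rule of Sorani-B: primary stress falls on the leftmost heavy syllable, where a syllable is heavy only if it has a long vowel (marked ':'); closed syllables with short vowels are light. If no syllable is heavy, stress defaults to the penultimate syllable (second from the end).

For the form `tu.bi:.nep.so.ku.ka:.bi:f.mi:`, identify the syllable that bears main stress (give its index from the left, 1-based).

Weights: 1 tu L, 2 bi: H, 3 nep L, 4 so L, 5 ku L, 6 ka: H, 7 bi:f H, 8 mi: H.
Heavy syllables in the domain: 2, 6, 7, 8. The leftmost is syllable 2 (bi:).
Primary stress: syllable 2 → tu.ˈbi:.nep.so.ku.ka:.bi:f.mi:.

2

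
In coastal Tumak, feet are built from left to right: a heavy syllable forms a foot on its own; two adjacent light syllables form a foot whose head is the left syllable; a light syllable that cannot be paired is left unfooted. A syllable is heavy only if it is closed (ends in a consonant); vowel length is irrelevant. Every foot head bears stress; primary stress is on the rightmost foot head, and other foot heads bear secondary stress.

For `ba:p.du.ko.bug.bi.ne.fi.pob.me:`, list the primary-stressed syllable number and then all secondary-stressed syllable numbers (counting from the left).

primary 8, secondary 1, 2, 4, 5

Weights: 1 ba:p H, 2 du L, 3 ko L, 4 bug H, 5 bi L, 6 ne L, 7 fi L, 8 pob H, 9 me: L.
Parse left to right (heavy = foot alone; LL = one foot; stranded L unfooted): (ˈba:p) (ˈdu.ko) (ˈbug) (ˈbi.ne) fi (ˈpob) me:.
Foot heads: 1, 2, 4, 5, 8.
Primary stress on the rightmost head = syllable 8.
Secondary stress on 1, 2, 4, 5: ˌba:p.ˌdu.ko.ˌbug.ˌbi.ne.fi.ˈpob.me:.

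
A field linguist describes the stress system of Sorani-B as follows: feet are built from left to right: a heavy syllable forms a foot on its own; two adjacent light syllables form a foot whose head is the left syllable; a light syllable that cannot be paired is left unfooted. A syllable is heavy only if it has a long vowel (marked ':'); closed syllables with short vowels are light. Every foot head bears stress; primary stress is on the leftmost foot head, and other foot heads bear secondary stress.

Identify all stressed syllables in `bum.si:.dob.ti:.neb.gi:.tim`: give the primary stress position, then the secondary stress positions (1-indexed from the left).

primary 2, secondary 4, 6

Weights: 1 bum L, 2 si: H, 3 dob L, 4 ti: H, 5 neb L, 6 gi: H, 7 tim L.
Parse left to right (heavy = foot alone; LL = one foot; stranded L unfooted): bum (ˈsi:) dob (ˈti:) neb (ˈgi:) tim.
Foot heads: 2, 4, 6.
Primary stress on the leftmost head = syllable 2.
Secondary stress on 4, 6: bum.ˈsi:.dob.ˌti:.neb.ˌgi:.tim.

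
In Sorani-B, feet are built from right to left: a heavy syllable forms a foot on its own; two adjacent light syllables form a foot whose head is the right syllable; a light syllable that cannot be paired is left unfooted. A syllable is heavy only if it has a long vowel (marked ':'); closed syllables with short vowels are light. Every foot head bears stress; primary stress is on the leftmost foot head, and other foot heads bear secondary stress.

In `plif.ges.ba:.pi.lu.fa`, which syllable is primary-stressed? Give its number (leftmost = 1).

2

Weights: 1 plif L, 2 ges L, 3 ba: H, 4 pi L, 5 lu L, 6 fa L.
Parse right to left (heavy = foot alone; LL = one foot; stranded L unfooted): (plif.ˈges) (ˈba:) pi (lu.ˈfa).
Foot heads: 2, 3, 6.
Primary stress on the leftmost head = syllable 2.
Primary stress: syllable 2 → plif.ˈges.ba:.pi.lu.fa.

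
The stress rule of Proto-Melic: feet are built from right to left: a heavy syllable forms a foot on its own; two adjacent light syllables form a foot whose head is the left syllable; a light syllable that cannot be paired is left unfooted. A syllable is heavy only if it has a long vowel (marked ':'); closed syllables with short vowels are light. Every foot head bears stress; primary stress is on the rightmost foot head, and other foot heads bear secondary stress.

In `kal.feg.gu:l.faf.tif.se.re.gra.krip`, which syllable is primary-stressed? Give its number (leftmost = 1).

8

Weights: 1 kal L, 2 feg L, 3 gu:l H, 4 faf L, 5 tif L, 6 se L, 7 re L, 8 gra L, 9 krip L.
Parse right to left (heavy = foot alone; LL = one foot; stranded L unfooted): (ˈkal.feg) (ˈgu:l) (ˈfaf.tif) (ˈse.re) (ˈgra.krip).
Foot heads: 1, 3, 4, 6, 8.
Primary stress on the rightmost head = syllable 8.
Primary stress: syllable 8 → kal.feg.gu:l.faf.tif.se.re.ˈgra.krip.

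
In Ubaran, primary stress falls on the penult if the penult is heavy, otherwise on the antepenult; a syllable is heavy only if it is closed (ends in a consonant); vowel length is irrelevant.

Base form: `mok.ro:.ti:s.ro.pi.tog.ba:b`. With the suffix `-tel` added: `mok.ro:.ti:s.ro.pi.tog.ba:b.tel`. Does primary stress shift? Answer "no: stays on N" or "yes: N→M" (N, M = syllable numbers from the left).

Base `mok.ro:.ti:s.ro.pi.tog.ba:b` (7 syllables):
  Weights: 5 pi L, 6 tog H, 7 ba:b H.
  The penult (syllable 6, tog) is heavy, so it takes stress.
  → primary stress on syllable 6.
Suffixed `mok.ro:.ti:s.ro.pi.tog.ba:b.tel` (8 syllables):
  Weights: 6 tog H, 7 ba:b H, 8 tel H.
  The penult (syllable 7, ba:b) is heavy, so it takes stress.
  → primary stress on syllable 7.

yes: 6→7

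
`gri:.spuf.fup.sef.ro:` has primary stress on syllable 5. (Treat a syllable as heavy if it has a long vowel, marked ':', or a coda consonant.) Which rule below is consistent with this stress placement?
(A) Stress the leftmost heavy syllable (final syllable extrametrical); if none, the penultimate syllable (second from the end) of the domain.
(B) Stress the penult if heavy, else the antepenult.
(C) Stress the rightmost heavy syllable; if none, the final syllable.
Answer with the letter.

Rule A → syllable 1 (observed: 5).
Rule B → syllable 4 (observed: 5).
Rule C → syllable 5 ✓.

C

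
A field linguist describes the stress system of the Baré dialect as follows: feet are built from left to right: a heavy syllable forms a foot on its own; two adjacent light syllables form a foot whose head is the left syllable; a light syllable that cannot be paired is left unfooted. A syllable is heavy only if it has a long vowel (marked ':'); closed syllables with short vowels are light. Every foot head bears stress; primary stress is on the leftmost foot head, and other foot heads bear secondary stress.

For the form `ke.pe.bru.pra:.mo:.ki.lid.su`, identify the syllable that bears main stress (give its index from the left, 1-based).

1

Weights: 1 ke L, 2 pe L, 3 bru L, 4 pra: H, 5 mo: H, 6 ki L, 7 lid L, 8 su L.
Parse left to right (heavy = foot alone; LL = one foot; stranded L unfooted): (ˈke.pe) bru (ˈpra:) (ˈmo:) (ˈki.lid) su.
Foot heads: 1, 4, 5, 6.
Primary stress on the leftmost head = syllable 1.
Primary stress: syllable 1 → ˈke.pe.bru.pra:.mo:.ki.lid.su.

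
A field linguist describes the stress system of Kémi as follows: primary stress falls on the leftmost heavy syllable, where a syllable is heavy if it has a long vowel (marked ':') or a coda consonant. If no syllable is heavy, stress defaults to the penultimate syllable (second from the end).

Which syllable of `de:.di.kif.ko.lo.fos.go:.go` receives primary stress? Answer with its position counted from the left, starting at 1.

1

Weights: 1 de: H, 2 di L, 3 kif H, 4 ko L, 5 lo L, 6 fos H, 7 go: H, 8 go L.
Heavy syllables in the domain: 1, 3, 6, 7. The leftmost is syllable 1 (de:).
Primary stress: syllable 1 → ˈde:.di.kif.ko.lo.fos.go:.go.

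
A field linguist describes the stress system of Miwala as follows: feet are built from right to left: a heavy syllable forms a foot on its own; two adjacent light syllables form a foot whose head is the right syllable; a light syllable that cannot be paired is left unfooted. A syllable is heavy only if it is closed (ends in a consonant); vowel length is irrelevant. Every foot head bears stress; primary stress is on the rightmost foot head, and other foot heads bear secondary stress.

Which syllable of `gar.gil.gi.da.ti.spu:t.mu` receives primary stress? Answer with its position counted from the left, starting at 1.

6

Weights: 1 gar H, 2 gil H, 3 gi L, 4 da L, 5 ti L, 6 spu:t H, 7 mu L.
Parse right to left (heavy = foot alone; LL = one foot; stranded L unfooted): (ˈgar) (ˈgil) gi (da.ˈti) (ˈspu:t) mu.
Foot heads: 1, 2, 5, 6.
Primary stress on the rightmost head = syllable 6.
Primary stress: syllable 6 → gar.gil.gi.da.ti.ˈspu:t.mu.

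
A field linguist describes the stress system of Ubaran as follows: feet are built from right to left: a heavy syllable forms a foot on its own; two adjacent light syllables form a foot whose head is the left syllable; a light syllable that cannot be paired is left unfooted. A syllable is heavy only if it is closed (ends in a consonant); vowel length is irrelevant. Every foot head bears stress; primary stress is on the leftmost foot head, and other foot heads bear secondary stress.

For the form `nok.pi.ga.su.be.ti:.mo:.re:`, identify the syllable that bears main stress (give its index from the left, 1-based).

Weights: 1 nok H, 2 pi L, 3 ga L, 4 su L, 5 be L, 6 ti: L, 7 mo: L, 8 re: L.
Parse right to left (heavy = foot alone; LL = one foot; stranded L unfooted): (ˈnok) pi (ˈga.su) (ˈbe.ti:) (ˈmo:.re:).
Foot heads: 1, 3, 5, 7.
Primary stress on the leftmost head = syllable 1.
Primary stress: syllable 1 → ˈnok.pi.ga.su.be.ti:.mo:.re:.

1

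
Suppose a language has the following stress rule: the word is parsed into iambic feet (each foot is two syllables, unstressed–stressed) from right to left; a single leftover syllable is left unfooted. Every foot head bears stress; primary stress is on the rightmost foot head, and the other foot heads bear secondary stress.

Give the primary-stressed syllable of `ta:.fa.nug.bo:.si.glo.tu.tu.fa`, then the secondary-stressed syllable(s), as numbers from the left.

primary 9, secondary 3, 5, 7

Parse right to left into iambic (σˈσ) feet: ta: (fa.ˈnug) (bo:.ˈsi) (glo.ˈtu) (tu.ˈfa). Syllable 1 is left unfooted.
Foot heads (stressed positions): 3, 5, 7, 9.
End Rule Rightmost: primary stress on the rightmost head = syllable 9.
Secondary stress on 3, 5, 7: ta:.fa.ˌnug.bo:.ˌsi.glo.ˌtu.tu.ˈfa.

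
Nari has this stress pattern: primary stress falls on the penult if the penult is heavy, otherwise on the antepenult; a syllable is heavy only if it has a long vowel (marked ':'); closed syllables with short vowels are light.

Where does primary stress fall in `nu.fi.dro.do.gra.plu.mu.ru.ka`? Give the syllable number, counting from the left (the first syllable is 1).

7

Weights: 7 mu L, 8 ru L, 9 ka L.
The penult (syllable 8, ru) is light, so stress falls on the antepenult (syllable 7, mu).
Primary stress: syllable 7 → nu.fi.dro.do.gra.plu.ˈmu.ru.ka.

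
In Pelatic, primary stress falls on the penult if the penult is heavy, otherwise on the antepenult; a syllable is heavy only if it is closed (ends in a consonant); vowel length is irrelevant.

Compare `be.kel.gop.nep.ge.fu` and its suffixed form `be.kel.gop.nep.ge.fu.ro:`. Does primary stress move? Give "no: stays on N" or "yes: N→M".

yes: 4→5

Base `be.kel.gop.nep.ge.fu` (6 syllables):
  Weights: 4 nep H, 5 ge L, 6 fu L.
  The penult (syllable 5, ge) is light, so stress falls on the antepenult (syllable 4, nep).
  → primary stress on syllable 4.
Suffixed `be.kel.gop.nep.ge.fu.ro:` (7 syllables):
  Weights: 5 ge L, 6 fu L, 7 ro: L.
  The penult (syllable 6, fu) is light, so stress falls on the antepenult (syllable 5, ge).
  → primary stress on syllable 5.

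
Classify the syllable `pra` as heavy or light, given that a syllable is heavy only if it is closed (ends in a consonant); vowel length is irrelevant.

`pra`: short vowel, open (no coda). Open (no coda) → light.

light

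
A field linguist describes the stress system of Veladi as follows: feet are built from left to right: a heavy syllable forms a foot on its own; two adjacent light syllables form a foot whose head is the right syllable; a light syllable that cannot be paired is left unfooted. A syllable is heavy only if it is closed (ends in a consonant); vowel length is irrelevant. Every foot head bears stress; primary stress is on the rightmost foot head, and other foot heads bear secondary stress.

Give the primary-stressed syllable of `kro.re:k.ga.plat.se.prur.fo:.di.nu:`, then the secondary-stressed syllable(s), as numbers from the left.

Weights: 1 kro L, 2 re:k H, 3 ga L, 4 plat H, 5 se L, 6 prur H, 7 fo: L, 8 di L, 9 nu: L.
Parse left to right (heavy = foot alone; LL = one foot; stranded L unfooted): kro (ˈre:k) ga (ˈplat) se (ˈprur) (fo:.ˈdi) nu:.
Foot heads: 2, 4, 6, 8.
Primary stress on the rightmost head = syllable 8.
Secondary stress on 2, 4, 6: kro.ˌre:k.ga.ˌplat.se.ˌprur.fo:.ˈdi.nu:.

primary 8, secondary 2, 4, 6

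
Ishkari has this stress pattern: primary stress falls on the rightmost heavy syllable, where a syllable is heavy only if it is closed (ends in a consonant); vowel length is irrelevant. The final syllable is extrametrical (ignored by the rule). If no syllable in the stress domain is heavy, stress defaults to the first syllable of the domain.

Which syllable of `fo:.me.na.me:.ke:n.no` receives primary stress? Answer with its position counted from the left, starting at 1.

The final syllable (6, no) is extrametrical; the stress domain is syllables 1–5.
Weights: 1 fo: L, 2 me L, 3 na L, 4 me: L, 5 ke:n H.
Heavy syllables in the domain: 5. The rightmost is syllable 5 (ke:n).
Primary stress: syllable 5 → fo:.me.na.me:.ˈke:n.no.

5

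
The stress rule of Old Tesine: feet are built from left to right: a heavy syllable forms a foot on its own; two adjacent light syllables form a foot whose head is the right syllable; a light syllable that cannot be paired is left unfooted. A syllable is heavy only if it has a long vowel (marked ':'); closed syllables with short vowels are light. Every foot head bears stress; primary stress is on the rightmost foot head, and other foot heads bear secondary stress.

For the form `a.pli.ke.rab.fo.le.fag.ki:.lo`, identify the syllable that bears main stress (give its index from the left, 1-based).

Weights: 1 a L, 2 pli L, 3 ke L, 4 rab L, 5 fo L, 6 le L, 7 fag L, 8 ki: H, 9 lo L.
Parse left to right (heavy = foot alone; LL = one foot; stranded L unfooted): (a.ˈpli) (ke.ˈrab) (fo.ˈle) fag (ˈki:) lo.
Foot heads: 2, 4, 6, 8.
Primary stress on the rightmost head = syllable 8.
Primary stress: syllable 8 → a.pli.ke.rab.fo.le.fag.ˈki:.lo.

8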